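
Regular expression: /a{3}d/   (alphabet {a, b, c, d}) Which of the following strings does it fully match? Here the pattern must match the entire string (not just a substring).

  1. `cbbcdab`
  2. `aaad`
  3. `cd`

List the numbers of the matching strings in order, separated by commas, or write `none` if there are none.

2

1 → no match — must start with `a`
2 → match
3 → no match — must start with `a`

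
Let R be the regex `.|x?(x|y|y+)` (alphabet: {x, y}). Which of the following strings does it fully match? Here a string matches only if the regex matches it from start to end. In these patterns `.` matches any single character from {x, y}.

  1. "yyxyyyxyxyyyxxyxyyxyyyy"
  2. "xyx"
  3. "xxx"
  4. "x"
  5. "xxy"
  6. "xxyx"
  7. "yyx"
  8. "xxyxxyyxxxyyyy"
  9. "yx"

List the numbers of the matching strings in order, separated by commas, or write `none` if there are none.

4

1 → no match
2 → no match
3 → no match
4 → match
5 → no match
6 → no match
7 → no match
8 → no match
9 → no match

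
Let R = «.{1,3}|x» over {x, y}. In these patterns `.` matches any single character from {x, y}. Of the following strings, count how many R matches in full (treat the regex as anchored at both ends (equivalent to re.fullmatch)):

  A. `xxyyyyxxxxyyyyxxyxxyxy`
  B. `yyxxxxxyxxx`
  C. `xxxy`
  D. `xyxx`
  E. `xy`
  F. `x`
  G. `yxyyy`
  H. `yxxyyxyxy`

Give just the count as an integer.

2

A → no match
B → no match
C → no match
D → no match
E → match
F → match
G → no match
H → no match
Total matched: 2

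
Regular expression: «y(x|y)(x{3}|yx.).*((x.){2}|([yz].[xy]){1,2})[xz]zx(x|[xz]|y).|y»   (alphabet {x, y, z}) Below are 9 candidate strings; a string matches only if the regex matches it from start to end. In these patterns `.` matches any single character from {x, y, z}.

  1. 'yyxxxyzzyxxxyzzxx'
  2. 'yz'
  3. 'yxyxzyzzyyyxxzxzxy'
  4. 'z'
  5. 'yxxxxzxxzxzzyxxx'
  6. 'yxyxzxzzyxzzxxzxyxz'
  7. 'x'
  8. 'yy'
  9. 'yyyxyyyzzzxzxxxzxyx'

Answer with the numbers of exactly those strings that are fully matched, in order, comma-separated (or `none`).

9

1 → no match
2. 'yz' → no match
3 → no match
4. 'z' → no match — must start with 'y'
5 → no match
6 → no match
7. 'x' → no match — must start with 'y'
8. 'yy' → no match
9 → match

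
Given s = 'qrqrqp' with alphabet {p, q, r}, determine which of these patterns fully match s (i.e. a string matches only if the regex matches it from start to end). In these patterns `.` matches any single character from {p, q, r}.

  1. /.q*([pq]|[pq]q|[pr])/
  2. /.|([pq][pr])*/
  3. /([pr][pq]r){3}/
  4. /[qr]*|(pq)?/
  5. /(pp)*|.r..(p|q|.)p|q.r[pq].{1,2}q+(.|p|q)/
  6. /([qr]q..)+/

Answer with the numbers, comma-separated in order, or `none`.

2, 5

1 → no match
2 → match
3 → no match — must end with 'r'
4 → no match
5 → match
6 → no match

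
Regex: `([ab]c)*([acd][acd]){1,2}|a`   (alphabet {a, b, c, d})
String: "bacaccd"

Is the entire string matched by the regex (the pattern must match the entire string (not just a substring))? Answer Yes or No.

No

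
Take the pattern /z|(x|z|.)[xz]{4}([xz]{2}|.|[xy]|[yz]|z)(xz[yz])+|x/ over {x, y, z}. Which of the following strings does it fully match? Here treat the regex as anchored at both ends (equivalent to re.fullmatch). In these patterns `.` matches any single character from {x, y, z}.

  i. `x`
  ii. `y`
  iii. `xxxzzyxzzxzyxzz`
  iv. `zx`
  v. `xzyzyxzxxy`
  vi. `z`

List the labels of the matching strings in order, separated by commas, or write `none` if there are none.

i, iii, vi

i. `x` → match
ii. `y` → no match
iii → match
iv. `zx` → no match
v. `xzyzyxzxxy` → no match
vi. `z` → match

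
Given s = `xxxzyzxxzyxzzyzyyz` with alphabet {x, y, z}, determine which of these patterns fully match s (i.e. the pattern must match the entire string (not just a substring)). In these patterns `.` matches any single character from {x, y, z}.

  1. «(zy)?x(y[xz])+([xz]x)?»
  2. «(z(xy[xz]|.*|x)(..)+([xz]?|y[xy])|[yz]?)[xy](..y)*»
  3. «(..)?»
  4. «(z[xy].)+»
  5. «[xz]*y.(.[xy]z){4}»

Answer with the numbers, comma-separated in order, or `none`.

5

1 → no match
2 → no match
3 → no match
4 → no match — must start with `z`
5 → match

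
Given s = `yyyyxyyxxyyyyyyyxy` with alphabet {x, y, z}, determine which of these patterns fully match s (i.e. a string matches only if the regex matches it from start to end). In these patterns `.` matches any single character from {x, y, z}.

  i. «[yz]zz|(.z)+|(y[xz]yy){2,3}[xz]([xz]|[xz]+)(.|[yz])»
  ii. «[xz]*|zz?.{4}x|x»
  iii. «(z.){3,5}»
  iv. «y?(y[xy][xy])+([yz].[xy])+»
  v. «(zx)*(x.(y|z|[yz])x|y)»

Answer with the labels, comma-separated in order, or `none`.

iv

i → no match
ii → no match
iii → no match — must start with `z`
iv → match
v → no match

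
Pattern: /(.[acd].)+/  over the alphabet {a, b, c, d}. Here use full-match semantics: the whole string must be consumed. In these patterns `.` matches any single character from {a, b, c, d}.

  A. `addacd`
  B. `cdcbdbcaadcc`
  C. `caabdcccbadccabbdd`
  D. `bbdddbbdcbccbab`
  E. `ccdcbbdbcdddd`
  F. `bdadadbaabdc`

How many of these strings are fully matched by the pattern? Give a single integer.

4

A → match
B → match
C → match
D → no match
E → no match
F → match
Total matched: 4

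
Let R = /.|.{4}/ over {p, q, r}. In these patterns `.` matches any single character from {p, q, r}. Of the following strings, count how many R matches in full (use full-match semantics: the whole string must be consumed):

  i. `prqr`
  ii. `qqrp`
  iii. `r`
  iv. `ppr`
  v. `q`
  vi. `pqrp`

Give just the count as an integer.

5

i → match
ii → match
iii → match
iv → no match
v → match
vi → match
Total matched: 5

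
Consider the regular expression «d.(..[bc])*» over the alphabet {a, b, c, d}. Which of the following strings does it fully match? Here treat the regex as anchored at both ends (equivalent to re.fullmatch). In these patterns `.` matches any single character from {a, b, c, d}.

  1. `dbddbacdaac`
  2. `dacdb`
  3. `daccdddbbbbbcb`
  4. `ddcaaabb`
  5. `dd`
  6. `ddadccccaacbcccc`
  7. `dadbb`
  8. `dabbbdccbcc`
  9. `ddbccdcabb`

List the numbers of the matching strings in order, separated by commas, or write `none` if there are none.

2, 5, 7, 8

1 → no match
2 → match
3 → no match
4 → no match
5 → match
6 → no match
7 → match
8 → match
9 → no match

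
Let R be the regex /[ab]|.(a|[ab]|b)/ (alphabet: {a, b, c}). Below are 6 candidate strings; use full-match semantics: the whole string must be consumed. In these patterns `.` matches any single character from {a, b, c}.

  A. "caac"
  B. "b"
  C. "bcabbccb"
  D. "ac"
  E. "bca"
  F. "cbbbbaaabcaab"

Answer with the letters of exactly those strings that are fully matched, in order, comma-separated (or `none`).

B

A. "caac" → no match
B. "b" → match
C. "bcabbccb" → no match
D. "ac" → no match
E. "bca" → no match
F → no match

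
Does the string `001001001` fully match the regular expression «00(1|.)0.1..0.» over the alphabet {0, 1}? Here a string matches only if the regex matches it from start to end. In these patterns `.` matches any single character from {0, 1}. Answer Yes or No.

No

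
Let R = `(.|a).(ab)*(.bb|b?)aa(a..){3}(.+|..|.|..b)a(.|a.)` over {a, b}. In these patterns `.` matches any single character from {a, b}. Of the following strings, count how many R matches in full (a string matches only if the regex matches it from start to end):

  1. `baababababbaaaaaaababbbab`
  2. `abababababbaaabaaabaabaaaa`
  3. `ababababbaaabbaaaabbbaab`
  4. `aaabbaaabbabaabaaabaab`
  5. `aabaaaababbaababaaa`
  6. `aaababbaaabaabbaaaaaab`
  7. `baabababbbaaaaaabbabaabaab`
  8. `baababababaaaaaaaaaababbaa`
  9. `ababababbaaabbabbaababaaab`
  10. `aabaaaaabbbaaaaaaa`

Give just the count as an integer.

8

1 → match
2 → match
3 → match
4 → match
5 → match
6 → match
7 → no match
8 → match
9 → match
10 → no match
Total matched: 8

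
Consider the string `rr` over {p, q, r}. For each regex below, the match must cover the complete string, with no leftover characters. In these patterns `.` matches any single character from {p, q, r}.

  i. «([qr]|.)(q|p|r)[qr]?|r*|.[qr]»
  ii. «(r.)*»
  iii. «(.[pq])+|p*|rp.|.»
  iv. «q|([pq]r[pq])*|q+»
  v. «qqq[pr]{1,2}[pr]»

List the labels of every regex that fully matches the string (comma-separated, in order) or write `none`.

i → match
ii → match
iii → no match
iv → no match
v → no match — must start with `qqq`

i, ii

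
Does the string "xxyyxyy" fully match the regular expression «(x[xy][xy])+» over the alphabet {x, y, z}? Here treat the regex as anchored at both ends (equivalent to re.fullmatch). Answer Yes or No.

No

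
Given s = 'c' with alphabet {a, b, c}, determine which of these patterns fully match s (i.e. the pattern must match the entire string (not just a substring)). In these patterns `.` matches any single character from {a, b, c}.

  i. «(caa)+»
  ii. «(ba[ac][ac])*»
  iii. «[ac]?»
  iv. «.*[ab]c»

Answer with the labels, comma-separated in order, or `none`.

iii

i → no match — must start with 'caa'
ii → no match
iii → match
iv → no match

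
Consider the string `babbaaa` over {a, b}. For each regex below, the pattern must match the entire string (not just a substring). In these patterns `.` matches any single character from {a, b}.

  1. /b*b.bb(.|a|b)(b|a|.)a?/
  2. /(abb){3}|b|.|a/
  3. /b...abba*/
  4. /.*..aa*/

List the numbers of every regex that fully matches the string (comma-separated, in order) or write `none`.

1 → match
2 → no match
3 → no match
4 → match

1, 4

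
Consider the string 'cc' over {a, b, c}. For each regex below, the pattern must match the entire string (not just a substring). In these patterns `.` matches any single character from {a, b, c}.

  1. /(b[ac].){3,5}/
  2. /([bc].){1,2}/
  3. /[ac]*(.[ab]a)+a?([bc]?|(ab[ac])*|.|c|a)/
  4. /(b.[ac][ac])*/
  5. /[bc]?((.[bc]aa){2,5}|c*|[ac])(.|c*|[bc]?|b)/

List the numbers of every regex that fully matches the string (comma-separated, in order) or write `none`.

2, 5

1 → no match — must start with 'b'
2 → match
3 → no match
4 → no match
5 → match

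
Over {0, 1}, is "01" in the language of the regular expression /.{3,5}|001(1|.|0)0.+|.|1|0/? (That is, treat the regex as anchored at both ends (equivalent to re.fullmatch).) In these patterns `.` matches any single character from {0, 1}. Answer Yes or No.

No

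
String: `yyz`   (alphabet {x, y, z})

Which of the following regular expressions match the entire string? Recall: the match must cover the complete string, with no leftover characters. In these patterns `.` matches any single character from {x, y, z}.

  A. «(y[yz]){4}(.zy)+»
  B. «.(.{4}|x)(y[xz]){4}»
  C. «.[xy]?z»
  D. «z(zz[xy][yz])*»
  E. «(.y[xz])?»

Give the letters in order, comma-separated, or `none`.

C, E

A → no match — must end with `zy`
B → no match
C → match
D → no match — must start with `z`
E → match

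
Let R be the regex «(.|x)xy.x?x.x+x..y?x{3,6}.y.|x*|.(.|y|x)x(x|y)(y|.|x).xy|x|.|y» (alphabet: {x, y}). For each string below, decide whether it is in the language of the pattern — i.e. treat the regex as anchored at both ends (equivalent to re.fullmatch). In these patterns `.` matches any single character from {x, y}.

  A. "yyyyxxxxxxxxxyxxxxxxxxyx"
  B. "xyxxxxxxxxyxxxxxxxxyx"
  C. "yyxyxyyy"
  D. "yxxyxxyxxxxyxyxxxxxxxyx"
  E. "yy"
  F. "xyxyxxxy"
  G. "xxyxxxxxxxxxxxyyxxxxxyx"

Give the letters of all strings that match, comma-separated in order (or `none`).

A → no match
B → no match
C. "yyxyxyyy" → no match
D → no match
E. "yy" → no match
F. "xyxyxxxy" → match
G → match

F, G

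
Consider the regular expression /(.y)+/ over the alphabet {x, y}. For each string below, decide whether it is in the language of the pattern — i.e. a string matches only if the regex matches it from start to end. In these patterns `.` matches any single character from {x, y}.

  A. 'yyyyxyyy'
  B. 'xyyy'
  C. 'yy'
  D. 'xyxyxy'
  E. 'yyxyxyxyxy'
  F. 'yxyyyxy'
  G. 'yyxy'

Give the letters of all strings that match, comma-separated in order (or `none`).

A, B, C, D, E, G

A → match
B → match
C → match
D → match
E → match
F → no match
G → match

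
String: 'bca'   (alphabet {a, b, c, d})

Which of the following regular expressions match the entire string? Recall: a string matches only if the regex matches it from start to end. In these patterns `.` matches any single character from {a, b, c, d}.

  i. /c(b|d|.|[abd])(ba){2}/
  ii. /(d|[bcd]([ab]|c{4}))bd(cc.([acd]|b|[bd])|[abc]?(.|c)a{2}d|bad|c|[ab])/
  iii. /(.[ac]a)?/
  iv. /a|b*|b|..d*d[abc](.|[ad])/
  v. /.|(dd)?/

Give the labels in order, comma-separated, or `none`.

i → no match — must start with 'c'
ii → no match
iii → match
iv → no match
v → no match

iii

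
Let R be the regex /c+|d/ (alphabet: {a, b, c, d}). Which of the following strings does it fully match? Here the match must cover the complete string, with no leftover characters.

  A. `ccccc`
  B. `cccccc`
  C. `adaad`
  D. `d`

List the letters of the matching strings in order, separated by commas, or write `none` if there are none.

A. `ccccc` → match
B. `cccccc` → match
C. `adaad` → no match
D. `d` → match

A, B, D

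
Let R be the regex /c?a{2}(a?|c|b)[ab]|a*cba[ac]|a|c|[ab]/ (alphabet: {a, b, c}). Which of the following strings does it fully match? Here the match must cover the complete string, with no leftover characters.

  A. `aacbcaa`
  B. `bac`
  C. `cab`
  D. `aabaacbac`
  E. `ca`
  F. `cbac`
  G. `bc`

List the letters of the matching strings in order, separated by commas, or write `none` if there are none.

A → no match
B → no match
C → no match
D → no match
E → no match
F → match
G → no match

F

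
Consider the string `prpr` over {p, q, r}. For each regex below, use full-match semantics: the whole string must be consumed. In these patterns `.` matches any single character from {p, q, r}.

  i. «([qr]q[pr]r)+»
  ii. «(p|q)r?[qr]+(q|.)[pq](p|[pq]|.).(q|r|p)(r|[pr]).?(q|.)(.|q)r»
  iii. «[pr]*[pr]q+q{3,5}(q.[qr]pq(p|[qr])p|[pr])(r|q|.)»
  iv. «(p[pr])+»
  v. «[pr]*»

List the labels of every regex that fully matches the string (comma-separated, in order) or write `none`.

i → no match
ii → no match
iii → no match
iv → match
v → match

iv, v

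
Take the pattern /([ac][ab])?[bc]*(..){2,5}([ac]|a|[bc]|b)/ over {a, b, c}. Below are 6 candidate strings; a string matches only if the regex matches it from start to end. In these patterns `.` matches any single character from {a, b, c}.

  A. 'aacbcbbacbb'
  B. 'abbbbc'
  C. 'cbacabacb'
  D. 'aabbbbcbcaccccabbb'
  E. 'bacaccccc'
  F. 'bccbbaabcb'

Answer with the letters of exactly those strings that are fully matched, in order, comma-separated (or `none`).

A → match
B → no match
C → match
D → match
E → match
F → match

A, C, D, E, F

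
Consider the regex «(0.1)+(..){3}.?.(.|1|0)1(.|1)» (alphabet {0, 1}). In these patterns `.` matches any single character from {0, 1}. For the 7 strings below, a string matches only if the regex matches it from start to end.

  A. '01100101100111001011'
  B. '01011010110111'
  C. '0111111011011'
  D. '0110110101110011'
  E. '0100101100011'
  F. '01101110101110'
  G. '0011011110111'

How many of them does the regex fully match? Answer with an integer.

A → match
B → no match
C → match
D → match
E → no match
F → match
G → match
Total matched: 5

5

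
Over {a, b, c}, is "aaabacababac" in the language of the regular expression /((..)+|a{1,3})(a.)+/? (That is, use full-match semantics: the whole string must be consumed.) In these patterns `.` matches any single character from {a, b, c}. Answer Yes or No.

Yes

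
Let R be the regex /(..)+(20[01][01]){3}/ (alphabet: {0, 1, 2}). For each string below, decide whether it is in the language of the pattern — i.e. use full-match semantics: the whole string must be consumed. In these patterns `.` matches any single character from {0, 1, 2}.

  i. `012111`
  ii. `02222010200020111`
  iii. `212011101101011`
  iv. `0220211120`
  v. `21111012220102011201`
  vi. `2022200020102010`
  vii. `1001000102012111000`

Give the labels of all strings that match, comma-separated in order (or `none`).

i → no match
ii → no match
iii → no match
iv → no match
v → no match
vi → match
vii → no match

vi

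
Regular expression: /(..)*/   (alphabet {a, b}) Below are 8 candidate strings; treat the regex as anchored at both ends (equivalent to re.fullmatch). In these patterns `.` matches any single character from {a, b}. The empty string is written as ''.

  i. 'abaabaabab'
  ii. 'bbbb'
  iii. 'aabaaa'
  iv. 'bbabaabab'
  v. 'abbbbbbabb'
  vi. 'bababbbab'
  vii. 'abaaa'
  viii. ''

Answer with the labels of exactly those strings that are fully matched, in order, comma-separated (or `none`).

i, ii, iii, v, viii

i → match
ii → match
iii → match
iv → no match
v → match
vi → no match
vii → no match
viii → match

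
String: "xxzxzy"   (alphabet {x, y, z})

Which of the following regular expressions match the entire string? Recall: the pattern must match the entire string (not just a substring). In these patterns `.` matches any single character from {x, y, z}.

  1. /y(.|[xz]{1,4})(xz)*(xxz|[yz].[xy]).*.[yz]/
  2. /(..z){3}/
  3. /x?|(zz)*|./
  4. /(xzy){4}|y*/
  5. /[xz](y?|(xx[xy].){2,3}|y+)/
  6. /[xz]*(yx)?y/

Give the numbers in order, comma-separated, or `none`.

6

1 → no match — must start with "y"
2 → no match — must end with "z"
3 → no match
4 → no match
5 → no match
6 → match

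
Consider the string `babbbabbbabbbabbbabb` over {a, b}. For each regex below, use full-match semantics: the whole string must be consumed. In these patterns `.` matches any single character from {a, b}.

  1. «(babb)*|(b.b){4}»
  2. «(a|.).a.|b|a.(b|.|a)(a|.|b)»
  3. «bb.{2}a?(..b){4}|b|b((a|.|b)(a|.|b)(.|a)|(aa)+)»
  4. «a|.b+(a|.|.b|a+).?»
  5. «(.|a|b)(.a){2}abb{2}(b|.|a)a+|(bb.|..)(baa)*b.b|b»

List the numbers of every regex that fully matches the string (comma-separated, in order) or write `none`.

1 → match
2 → no match
3 → no match
4 → no match
5 → no match

1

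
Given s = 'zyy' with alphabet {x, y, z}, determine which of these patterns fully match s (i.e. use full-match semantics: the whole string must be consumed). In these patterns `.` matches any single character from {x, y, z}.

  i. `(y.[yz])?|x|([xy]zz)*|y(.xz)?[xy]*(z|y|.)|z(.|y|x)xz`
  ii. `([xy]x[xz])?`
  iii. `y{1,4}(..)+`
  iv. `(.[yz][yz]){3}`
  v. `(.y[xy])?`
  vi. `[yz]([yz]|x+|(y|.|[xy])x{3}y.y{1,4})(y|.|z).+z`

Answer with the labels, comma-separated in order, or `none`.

v

i → no match
ii → no match
iii → no match — must start with 'y'
iv → no match
v → match
vi → no match — must end with 'z'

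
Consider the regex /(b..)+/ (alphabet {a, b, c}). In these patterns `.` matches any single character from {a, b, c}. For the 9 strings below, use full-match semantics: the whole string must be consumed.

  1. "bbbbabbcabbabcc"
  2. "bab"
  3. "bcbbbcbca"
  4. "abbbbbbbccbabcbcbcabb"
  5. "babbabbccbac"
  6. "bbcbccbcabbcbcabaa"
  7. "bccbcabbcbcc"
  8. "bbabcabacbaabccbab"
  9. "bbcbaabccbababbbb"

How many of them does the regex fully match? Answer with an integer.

7

1 → match
2 → match
3 → match
4 → no match — must start with "b"
5 → match
6 → match
7 → match
8 → match
9 → no match
Total matched: 7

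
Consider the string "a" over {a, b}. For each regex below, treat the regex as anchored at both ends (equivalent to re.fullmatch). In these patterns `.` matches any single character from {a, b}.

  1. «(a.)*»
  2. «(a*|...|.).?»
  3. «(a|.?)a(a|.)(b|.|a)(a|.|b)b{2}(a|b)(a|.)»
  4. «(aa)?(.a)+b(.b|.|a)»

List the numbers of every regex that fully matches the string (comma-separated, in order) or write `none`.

1 → no match
2 → match
3 → no match
4 → no match

2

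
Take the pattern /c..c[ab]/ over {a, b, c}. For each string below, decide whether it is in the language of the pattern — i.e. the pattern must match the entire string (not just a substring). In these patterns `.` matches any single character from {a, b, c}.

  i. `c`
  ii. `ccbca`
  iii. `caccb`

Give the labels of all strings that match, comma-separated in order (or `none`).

ii, iii

i → no match
ii → match
iii → match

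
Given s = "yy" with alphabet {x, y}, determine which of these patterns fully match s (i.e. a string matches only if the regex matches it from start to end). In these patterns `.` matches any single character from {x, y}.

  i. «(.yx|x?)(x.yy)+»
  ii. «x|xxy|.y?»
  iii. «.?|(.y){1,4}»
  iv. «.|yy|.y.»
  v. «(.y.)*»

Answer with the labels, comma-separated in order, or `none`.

i → no match
ii → match
iii → match
iv → match
v → no match

ii, iii, iv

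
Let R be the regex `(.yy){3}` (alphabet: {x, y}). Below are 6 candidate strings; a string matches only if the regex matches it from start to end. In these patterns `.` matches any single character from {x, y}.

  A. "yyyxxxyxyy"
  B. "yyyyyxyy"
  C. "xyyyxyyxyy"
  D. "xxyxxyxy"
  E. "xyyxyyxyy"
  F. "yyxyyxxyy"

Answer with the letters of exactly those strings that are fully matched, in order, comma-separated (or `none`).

E

A. "yyyxxxyxyy" → no match
B. "yyyyyxyy" → no match
C. "xyyyxyyxyy" → no match
D. "xxyxxyxy" → no match — must end with "yy"
E. "xyyxyyxyy" → match
F. "yyxyyxxyy" → no match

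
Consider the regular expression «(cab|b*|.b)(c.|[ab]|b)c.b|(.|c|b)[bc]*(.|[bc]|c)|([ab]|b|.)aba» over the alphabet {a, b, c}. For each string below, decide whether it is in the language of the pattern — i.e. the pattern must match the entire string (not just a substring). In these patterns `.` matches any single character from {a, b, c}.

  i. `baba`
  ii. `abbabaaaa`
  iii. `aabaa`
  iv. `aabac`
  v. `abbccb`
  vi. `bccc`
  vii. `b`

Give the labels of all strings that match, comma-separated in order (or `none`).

i, v, vi

i → match
ii → no match
iii → no match
iv → no match
v → match
vi → match
vii → no match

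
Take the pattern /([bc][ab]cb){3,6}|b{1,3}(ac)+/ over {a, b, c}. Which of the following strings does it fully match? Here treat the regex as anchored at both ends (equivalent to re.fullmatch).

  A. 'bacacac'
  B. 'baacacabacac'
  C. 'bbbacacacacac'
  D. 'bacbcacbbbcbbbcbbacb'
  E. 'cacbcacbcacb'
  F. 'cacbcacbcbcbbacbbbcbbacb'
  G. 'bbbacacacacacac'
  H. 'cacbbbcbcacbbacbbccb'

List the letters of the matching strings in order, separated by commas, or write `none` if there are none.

A. 'bacacac' → match
B. 'baacacabacac' → no match
C → match
D → match
E. 'cacbcacbcacb' → match
F → match
G → match
H → no match

A, C, D, E, F, G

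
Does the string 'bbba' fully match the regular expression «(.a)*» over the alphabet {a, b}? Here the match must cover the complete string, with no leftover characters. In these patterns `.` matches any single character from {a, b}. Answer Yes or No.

No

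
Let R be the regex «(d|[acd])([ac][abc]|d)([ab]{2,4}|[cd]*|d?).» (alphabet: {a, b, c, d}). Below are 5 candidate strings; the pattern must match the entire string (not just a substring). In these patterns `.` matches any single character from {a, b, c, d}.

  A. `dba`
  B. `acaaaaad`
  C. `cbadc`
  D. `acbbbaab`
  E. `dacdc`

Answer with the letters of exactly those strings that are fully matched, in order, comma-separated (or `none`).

B, D, E

A → no match
B → match
C → no match
D → match
E → match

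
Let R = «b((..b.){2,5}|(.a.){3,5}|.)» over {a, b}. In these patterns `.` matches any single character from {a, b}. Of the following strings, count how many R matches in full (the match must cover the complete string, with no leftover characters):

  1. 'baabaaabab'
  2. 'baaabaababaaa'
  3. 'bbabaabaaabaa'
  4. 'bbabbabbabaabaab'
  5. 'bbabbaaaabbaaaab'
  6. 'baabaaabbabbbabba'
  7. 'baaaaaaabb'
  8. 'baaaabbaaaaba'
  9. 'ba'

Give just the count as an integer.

1 → match
2 → match
3 → match
4 → match
5 → match
6 → match
7 → no match
8 → no match
9 → match
Total matched: 7

7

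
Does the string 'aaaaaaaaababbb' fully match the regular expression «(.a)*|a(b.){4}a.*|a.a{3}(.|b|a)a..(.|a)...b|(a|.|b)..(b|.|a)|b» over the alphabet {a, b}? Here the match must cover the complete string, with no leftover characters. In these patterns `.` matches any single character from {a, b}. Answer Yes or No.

Yes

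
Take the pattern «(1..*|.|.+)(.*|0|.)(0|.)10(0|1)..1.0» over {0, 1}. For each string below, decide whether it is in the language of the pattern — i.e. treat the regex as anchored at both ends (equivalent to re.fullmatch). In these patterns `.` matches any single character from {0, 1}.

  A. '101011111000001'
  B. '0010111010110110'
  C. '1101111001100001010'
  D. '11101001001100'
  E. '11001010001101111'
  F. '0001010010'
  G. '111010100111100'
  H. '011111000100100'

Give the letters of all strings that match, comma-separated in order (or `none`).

B

A → no match — must end with '0'
B → match
C → no match
D → no match
E → no match — must end with '0'
F → no match
G → no match
H → no match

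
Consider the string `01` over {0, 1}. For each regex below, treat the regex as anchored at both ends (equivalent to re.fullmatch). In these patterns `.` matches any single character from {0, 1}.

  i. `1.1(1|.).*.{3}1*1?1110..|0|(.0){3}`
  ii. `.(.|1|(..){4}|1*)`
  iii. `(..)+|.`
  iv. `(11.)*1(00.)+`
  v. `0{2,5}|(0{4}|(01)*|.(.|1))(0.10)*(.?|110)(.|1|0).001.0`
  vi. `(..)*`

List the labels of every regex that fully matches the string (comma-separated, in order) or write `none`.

ii, iii, vi

i → no match
ii → match
iii → match
iv → no match
v → no match — must end with `0`
vi → match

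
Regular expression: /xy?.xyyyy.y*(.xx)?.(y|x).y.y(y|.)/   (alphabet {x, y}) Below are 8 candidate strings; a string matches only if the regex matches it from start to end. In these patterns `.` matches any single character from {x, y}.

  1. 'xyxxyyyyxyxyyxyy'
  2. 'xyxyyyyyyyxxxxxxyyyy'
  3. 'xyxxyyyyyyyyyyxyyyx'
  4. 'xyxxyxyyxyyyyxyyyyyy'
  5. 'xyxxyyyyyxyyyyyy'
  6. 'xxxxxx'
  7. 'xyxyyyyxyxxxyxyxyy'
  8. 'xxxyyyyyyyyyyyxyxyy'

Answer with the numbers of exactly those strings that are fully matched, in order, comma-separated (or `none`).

1, 2, 3, 5, 7, 8

1 → match
2 → match
3 → match
4 → no match
5 → match
6 → no match
7 → match
8 → match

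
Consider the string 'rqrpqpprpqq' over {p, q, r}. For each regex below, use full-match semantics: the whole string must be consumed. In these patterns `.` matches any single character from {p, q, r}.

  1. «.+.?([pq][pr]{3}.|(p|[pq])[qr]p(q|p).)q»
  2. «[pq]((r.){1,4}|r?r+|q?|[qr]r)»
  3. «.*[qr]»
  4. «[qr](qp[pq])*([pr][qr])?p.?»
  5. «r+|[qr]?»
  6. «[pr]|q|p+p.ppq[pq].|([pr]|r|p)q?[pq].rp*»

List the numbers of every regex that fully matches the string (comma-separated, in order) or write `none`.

1 → match
2 → no match
3 → match
4 → no match
5 → no match
6 → no match

1, 3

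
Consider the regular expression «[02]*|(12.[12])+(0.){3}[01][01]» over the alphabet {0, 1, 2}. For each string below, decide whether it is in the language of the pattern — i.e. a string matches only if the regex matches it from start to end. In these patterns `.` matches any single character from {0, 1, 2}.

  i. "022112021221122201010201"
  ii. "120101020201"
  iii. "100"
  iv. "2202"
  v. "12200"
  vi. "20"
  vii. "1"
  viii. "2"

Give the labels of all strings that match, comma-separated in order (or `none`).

i → no match
ii → match
iii → no match
iv → match
v → no match
vi → match
vii → no match
viii → match

ii, iv, vi, viii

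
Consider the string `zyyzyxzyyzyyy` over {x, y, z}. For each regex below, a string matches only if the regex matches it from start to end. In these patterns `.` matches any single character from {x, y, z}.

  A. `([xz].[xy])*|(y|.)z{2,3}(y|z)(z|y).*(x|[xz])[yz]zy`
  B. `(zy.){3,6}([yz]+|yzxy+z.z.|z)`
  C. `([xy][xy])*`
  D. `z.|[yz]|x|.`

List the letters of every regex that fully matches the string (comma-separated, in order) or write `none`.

B

A → no match
B → match
C → no match
D → no match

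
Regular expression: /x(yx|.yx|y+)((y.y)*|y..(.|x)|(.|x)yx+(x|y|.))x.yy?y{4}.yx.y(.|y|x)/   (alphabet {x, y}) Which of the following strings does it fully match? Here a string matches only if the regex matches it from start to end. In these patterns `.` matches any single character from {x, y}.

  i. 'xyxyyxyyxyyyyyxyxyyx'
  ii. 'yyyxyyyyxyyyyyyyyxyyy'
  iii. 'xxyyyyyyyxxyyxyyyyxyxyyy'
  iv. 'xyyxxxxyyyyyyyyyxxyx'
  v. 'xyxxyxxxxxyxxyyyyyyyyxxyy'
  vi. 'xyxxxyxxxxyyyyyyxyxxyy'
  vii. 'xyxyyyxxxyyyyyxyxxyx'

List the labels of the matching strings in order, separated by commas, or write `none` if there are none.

iv, v, vii

i → no match
ii → no match — must start with 'x'
iii → no match
iv → match
v → match
vi → no match
vii → match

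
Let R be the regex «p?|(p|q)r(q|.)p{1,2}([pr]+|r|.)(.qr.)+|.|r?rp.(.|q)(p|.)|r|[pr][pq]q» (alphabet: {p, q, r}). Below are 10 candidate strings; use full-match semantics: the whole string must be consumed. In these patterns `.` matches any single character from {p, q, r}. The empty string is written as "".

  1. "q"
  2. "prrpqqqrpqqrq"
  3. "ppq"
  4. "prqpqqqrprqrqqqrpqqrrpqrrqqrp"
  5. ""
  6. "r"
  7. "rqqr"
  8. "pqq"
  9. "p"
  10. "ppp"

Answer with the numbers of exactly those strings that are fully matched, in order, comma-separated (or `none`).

1, 2, 3, 4, 5, 6, 8, 9

1. "q" → match
2 → match
3. "ppq" → match
4 → match
5. "" → match
6. "r" → match
7. "rqqr" → no match
8. "pqq" → match
9. "p" → match
10. "ppp" → no match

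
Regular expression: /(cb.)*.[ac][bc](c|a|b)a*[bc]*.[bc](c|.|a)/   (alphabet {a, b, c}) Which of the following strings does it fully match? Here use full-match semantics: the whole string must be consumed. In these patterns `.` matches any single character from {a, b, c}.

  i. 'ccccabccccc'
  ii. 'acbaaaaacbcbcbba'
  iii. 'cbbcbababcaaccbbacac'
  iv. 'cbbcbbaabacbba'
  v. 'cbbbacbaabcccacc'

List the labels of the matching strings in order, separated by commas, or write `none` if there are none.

i. 'ccccabccccc' → match
ii → match
iii → no match
iv → match
v → match

i, ii, iv, v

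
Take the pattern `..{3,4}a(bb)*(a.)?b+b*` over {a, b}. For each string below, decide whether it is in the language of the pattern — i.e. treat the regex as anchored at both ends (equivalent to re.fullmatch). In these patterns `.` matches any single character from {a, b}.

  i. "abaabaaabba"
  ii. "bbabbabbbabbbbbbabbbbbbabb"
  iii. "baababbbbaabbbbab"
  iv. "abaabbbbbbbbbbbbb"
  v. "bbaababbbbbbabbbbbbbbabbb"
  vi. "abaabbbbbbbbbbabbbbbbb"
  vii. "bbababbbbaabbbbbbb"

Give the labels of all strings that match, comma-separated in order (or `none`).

i. "abaabaaabba" → no match
ii → no match
iii → no match
iv → no match
v → no match
vi → no match
vii → match

vii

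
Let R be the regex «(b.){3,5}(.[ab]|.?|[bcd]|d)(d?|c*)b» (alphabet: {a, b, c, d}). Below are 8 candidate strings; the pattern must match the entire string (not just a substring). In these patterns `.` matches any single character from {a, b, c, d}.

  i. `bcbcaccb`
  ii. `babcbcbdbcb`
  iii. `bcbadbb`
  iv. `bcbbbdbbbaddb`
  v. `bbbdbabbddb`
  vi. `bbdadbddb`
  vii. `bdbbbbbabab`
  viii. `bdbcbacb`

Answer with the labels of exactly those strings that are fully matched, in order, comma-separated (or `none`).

ii, iv, v, vii, viii

i. `bcbcaccb` → no match
ii. `babcbcbdbcb` → match
iii. `bcbadbb` → no match
iv → match
v. `bbbdbabbddb` → match
vi. `bbdadbddb` → no match
vii. `bdbbbbbabab` → match
viii. `bdbcbacb` → match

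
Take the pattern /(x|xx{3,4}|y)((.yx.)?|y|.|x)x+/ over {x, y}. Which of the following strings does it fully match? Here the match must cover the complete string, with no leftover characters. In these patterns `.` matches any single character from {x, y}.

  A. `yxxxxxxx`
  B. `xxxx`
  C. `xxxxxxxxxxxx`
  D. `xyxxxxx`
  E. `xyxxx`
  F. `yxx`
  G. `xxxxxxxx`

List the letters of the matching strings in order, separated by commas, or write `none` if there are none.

A, B, C, D, E, F, G

A → match
B → match
C → match
D → match
E → match
F → match
G → match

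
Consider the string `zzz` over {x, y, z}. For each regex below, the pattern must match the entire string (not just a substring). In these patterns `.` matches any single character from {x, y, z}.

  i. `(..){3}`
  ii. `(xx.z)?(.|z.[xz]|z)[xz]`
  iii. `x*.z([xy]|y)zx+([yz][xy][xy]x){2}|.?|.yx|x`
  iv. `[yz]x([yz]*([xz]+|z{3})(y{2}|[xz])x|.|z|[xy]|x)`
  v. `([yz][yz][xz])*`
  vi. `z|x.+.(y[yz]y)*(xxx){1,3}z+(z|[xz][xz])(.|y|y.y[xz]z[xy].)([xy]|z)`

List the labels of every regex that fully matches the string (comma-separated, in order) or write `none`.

v

i → no match
ii → no match
iii → no match
iv → no match
v → match
vi → no match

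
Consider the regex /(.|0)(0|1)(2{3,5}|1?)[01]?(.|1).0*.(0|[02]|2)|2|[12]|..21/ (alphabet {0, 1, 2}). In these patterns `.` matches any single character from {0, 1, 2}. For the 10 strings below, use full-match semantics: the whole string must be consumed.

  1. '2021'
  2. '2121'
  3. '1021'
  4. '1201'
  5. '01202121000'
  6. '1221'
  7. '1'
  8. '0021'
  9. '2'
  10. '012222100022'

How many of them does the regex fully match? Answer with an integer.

1 → match
2 → match
3 → match
4 → no match
5 → no match
6 → match
7 → match
8 → match
9 → match
10 → match
Total matched: 8

8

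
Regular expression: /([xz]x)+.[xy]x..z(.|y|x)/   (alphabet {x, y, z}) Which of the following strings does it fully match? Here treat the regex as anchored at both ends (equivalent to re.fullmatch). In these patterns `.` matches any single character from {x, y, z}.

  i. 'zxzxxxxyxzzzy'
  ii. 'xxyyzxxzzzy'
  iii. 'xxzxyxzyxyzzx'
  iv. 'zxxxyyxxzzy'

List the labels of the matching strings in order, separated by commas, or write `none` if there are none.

i, iv

i → match
ii → no match
iii → no match
iv → match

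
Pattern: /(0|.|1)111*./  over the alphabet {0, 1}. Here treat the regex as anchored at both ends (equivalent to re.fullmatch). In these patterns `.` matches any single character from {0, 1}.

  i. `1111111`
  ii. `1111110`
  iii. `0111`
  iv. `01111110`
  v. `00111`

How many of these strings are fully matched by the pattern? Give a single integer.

4

i. `1111111` → match
ii. `1111110` → match
iii. `0111` → match
iv. `01111110` → match
v. `00111` → no match
Total matched: 4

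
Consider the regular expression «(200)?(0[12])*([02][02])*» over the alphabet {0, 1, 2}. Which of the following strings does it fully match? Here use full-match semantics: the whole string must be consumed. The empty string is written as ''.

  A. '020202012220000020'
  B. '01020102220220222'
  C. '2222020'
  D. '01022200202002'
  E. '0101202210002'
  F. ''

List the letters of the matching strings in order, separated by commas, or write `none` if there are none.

A → match
B → no match
C. '2222020' → no match
D → match
E → no match
F. '' → match

A, D, F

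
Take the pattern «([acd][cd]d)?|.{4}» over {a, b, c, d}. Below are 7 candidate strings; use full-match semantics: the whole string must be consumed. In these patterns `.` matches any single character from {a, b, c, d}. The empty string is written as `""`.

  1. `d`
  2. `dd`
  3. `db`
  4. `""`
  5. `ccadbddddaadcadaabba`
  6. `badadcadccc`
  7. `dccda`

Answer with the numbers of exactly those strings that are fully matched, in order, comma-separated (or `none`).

4

1 → no match
2 → no match
3 → no match
4 → match
5 → no match
6 → no match
7 → no match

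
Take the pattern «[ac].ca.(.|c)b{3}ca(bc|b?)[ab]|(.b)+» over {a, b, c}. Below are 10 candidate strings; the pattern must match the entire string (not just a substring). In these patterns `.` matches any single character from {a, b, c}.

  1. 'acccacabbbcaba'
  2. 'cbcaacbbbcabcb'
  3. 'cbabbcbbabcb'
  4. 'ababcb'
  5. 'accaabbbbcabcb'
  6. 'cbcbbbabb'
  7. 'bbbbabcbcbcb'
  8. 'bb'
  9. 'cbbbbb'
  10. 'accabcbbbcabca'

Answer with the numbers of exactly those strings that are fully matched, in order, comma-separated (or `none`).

2, 4, 5, 7, 8, 9, 10

1 → no match
2 → match
3 → no match
4 → match
5 → match
6 → no match
7 → match
8 → match
9 → match
10 → match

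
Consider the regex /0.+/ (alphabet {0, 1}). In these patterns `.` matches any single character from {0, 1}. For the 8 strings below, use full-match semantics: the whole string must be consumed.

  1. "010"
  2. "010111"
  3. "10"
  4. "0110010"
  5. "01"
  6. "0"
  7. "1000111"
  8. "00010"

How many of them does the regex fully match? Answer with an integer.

5

1 → match
2 → match
3 → no match — must start with "0"
4 → match
5 → match
6 → no match
7 → no match — must start with "0"
8 → match
Total matched: 5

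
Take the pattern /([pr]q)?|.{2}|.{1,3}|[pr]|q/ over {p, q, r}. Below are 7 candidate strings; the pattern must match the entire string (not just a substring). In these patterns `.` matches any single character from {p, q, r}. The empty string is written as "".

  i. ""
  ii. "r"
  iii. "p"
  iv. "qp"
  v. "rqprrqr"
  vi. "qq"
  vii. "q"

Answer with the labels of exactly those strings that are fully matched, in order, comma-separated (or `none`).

i → match
ii → match
iii → match
iv → match
v → no match
vi → match
vii → match

i, ii, iii, iv, vi, vii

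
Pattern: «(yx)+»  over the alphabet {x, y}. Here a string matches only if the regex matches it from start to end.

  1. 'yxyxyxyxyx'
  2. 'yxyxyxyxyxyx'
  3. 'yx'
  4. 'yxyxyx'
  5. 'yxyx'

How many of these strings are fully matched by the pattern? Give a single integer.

5

1 → match
2 → match
3 → match
4 → match
5 → match
Total matched: 5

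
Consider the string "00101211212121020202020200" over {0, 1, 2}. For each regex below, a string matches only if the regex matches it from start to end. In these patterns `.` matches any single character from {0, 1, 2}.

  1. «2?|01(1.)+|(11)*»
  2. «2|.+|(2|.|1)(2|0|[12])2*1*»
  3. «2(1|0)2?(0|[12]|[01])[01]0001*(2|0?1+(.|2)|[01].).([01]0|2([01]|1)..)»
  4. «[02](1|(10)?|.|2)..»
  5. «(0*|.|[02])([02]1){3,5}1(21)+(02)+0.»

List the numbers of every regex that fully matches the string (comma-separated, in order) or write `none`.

1 → no match
2 → match
3 → no match — must start with "2"
4 → no match
5 → match

2, 5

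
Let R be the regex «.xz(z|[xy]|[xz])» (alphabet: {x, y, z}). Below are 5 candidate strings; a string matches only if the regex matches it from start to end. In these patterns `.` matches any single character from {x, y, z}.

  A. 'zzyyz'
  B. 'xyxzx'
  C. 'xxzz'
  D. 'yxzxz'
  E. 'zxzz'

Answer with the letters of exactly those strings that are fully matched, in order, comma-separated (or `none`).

A → no match
B → no match
C → match
D → no match
E → match

C, E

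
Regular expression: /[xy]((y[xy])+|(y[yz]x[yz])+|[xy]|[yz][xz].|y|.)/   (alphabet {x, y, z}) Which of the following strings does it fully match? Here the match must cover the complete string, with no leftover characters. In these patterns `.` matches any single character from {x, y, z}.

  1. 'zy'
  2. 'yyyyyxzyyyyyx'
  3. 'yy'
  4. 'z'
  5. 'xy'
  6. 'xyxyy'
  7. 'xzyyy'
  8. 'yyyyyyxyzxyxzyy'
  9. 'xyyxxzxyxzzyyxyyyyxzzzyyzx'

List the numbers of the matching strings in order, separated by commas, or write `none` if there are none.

3, 5, 6

1 → no match
2 → no match
3 → match
4 → no match
5 → match
6 → match
7 → no match
8 → no match
9 → no match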